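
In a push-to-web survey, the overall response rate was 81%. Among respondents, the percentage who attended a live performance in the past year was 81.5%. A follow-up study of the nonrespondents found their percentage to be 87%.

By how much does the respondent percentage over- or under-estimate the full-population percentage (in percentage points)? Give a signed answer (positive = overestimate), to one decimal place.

Nonresponse fraction = 1 − 0.81 = 0.19.
Bias = (nonresponse fraction) × (respondent percentage − nonrespondent percentage)
     = 0.19 × (81.5 − 87) = 0.19 × -5.5 = -1.045.

-1.0 percentage points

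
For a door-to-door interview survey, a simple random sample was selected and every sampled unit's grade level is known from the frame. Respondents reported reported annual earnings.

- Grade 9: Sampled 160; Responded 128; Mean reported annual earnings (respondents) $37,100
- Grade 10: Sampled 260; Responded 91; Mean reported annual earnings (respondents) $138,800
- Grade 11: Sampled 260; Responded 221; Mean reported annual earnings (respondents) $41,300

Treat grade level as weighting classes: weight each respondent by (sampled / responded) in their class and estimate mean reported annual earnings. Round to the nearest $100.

$77,600

Class response rates: Grade 9 128/160 = 80%, Grade 10 91/260 = 35%, Grade 11 221/260 = 85%.
With weight = n_sampled/n_responded per class, the weighted class total is n_sampled:
  Grade 9: 160 × 37,100 = 5,936,000
  Grade 10: 260 × 138,800 = 36,088,000
  Grade 11: 260 × 41,300 = 10,738,000
Adjusted estimate = 52,762,000 / 680 = 77591.2 → $77,600.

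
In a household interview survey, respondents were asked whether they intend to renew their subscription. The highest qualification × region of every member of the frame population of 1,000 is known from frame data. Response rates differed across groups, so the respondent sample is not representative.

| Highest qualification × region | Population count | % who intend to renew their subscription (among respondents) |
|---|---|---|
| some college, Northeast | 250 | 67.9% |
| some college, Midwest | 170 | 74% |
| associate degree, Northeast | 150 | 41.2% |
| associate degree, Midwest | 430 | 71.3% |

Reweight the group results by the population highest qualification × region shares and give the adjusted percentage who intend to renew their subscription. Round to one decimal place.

66.4%

Post-stratification weights by population share, not respondent share:
  some college, Northeast: (250/1,000) × 67.9 = 16.975
  some college, Midwest: (170/1,000) × 74 = 12.58
  associate degree, Northeast: (150/1,000) × 41.2 = 6.18
  associate degree, Midwest: (430/1,000) × 71.3 = 30.659
Post-stratified estimate = 66.394 → 66.4%.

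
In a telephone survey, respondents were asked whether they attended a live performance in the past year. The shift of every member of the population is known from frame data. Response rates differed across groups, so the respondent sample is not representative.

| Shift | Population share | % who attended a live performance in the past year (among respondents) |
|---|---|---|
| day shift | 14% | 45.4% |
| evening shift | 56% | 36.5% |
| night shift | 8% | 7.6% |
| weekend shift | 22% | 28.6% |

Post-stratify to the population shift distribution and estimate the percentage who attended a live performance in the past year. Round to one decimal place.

33.7%

Weight each group's respondent value by its population share:
  day shift: 0.14 × 45.4 = 6.356
  evening shift: 0.56 × 36.5 = 20.44
  night shift: 0.08 × 7.6 = 0.608
  weekend shift: 0.22 × 28.6 = 6.292
Post-stratified estimate = 33.696 → 33.7%.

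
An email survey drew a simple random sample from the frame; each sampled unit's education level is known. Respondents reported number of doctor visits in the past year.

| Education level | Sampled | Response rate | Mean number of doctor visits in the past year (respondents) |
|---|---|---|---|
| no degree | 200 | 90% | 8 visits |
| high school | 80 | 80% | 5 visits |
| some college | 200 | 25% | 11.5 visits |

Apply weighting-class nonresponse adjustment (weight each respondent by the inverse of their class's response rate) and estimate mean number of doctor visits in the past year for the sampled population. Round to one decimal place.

Weighting each respondent by the inverse class response rate inflates each class back to its sampled size, so the class weight is n_sampled:
  no degree: 200 × 8 = 1600
  high school: 80 × 5 = 400
  some college: 200 × 11.5 = 2300
Adjusted estimate = 4300 / 480 = 8.95833 → 9.0.

9.0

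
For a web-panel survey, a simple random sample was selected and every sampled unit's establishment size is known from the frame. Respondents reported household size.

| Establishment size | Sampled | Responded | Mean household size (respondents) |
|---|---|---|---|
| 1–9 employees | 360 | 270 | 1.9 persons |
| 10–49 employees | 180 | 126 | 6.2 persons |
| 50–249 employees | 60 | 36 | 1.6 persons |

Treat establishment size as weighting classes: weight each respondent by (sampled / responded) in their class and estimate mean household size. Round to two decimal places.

Response rates by class: 1–9 employees 270/360 = 75%, 10–49 employees 126/180 = 70%, 50–249 employees 36/60 = 60%.
With weight = n_sampled/n_responded per class, the weighted class total is n_sampled:
  1–9 employees: 360 × 1.9 = 684
  10–49 employees: 180 × 6.2 = 1116
  50–249 employees: 60 × 1.6 = 96
Adjusted estimate = 1896 / 600 = 3.16 → 3.16.

3.16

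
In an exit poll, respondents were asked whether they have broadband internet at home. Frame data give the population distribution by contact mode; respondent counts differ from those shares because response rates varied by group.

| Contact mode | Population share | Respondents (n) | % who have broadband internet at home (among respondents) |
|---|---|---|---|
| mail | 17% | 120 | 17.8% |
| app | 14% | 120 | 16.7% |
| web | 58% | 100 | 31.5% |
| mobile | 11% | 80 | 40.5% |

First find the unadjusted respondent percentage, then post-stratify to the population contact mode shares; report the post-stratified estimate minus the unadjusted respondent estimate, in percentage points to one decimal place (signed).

Without adjustment, the pooled respondent share is:
  (120/420)×17.8 + (120/420)×16.7 + (100/420)×31.5 + (80/420)×40.5 = 25.0714%
Post-stratified estimate weights by population shares:
  0.17×17.8 + 0.14×16.7 + 0.58×31.5 + 0.11×40.5 = 28.089%
Difference = 28.089 − 25.0714 = 3.0176 pp.

+3.0 percentage points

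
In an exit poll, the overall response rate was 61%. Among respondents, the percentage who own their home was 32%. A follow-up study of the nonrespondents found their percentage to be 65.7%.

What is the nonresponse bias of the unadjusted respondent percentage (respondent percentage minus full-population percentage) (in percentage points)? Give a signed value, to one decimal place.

Nonresponse fraction = 1 − 0.61 = 0.39.
Bias = (nonresponse fraction) × (respondent percentage − nonrespondent percentage)
     = 0.39 × (32 − 65.7) = 0.39 × -33.7 = -13.143.

-13.1 percentage points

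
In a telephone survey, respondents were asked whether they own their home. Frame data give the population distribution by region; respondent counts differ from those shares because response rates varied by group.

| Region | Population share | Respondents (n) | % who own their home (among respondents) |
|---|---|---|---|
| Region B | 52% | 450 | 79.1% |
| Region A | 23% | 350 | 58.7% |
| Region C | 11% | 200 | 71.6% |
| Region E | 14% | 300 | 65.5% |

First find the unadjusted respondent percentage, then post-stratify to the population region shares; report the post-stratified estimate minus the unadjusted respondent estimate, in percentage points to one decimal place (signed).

+2.4 percentage points

Naive respondent-only estimate (weights = respondent counts):
  (450/1300)×79.1 + (350/1300)×58.7 + (200/1300)×71.6 + (300/1300)×65.5 = 69.3154%
Post-stratifying to population shares instead:
  0.52×79.1 + 0.23×58.7 + 0.11×71.6 + 0.14×65.5 = 71.679%
Difference = 71.679 − 69.3154 = 2.3636 pp.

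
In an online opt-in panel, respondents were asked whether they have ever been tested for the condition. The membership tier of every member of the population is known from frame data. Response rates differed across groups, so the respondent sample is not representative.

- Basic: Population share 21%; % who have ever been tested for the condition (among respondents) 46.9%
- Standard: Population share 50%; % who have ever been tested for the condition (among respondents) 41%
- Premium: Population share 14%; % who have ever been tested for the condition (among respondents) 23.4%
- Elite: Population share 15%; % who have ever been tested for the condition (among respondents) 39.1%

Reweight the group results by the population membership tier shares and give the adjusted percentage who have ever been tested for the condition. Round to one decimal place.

39.5%

Each cell contributes population-share × respondent value:
  Basic: 0.21 × 46.9 = 9.849
  Standard: 0.5 × 41 = 20.5
  Premium: 0.14 × 23.4 = 3.276
  Elite: 0.15 × 39.1 = 5.865
Post-stratified estimate = 39.49 → 39.5%.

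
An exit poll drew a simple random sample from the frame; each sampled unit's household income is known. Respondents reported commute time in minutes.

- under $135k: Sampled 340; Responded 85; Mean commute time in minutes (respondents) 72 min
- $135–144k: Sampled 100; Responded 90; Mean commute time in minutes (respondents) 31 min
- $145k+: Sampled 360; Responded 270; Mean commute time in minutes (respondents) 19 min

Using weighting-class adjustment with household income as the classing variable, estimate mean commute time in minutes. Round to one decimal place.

Response rates by class: under $135k 85/340 = 25%, $135–144k 90/100 = 90%, $145k+ 270/360 = 75%.
With weight = n_sampled/n_responded per class, the weighted class total is n_sampled:
  under $135k: 340 × 72 = 24,480
  $135–144k: 100 × 31 = 3100
  $145k+: 360 × 19 = 6840
Adjusted estimate = 34,420 / 800 = 43.025 → 43.0.

43.0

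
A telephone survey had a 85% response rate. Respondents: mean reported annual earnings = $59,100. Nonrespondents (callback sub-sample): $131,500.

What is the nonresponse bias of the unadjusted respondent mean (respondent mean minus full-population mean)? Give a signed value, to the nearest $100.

-$10,900

Nonresponse fraction = 1 − 0.85 = 0.15.
Bias = (nonresponse fraction) × (respondent mean − nonrespondent mean)
     = 0.15 × (59,100 − 131,500) = 0.15 × -72,400 = -10,860.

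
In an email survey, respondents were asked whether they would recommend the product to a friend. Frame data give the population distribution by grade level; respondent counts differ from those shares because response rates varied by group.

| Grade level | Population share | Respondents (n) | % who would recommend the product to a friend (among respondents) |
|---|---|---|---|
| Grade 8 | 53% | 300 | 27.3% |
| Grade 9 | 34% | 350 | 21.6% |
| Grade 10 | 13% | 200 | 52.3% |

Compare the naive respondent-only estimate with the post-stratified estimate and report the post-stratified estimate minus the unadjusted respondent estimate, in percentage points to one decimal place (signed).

-2.2 percentage points

Unadjusted (pooled respondent) estimate weights by respondent counts:
  (300/850)×27.3 + (350/850)×21.6 + (200/850)×52.3 = 30.8353%
Post-stratified estimate weights by population shares:
  0.53×27.3 + 0.34×21.6 + 0.13×52.3 = 28.612%
Difference = 28.612 − 30.8353 = -2.2233 pp.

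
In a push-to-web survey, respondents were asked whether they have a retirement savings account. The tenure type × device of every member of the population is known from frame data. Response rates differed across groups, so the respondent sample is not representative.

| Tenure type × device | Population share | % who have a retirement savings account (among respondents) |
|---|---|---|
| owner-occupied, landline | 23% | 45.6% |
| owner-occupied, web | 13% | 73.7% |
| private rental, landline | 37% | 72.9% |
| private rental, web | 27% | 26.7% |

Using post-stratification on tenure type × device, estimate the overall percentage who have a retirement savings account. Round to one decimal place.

54.3%

Each cell contributes population-share × respondent value:
  owner-occupied, landline: 0.23 × 45.6 = 10.488
  owner-occupied, web: 0.13 × 73.7 = 9.581
  private rental, landline: 0.37 × 72.9 = 26.973
  private rental, web: 0.27 × 26.7 = 7.209
Post-stratified estimate = 54.251 → 54.3%.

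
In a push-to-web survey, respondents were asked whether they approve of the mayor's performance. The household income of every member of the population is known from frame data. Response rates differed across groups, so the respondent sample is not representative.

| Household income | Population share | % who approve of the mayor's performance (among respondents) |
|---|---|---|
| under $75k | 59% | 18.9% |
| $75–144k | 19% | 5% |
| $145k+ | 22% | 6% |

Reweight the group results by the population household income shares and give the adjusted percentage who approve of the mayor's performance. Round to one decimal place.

13.4%

Each cell contributes population-share × respondent value:
  under $75k: 0.59 × 18.9 = 11.151
  $75–144k: 0.19 × 5 = 0.95
  $145k+: 0.22 × 6 = 1.32
Post-stratified estimate = 13.421 → 13.4%.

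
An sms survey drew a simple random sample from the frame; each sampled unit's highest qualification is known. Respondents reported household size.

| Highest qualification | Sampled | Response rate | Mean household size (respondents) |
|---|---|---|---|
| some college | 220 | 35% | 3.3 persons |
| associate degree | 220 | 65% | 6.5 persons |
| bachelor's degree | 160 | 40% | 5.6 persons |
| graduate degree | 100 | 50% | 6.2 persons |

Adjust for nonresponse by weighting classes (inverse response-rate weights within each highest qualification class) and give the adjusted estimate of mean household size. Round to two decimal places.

With weight = n_sampled/n_responded per class, the weighted class total is n_sampled:
  some college: 220 × 3.3 = 726
  associate degree: 220 × 6.5 = 1430
  bachelor's degree: 160 × 5.6 = 896
  graduate degree: 100 × 6.2 = 620
Adjusted estimate = 3672 / 700 = 5.24571 → 5.25.

5.25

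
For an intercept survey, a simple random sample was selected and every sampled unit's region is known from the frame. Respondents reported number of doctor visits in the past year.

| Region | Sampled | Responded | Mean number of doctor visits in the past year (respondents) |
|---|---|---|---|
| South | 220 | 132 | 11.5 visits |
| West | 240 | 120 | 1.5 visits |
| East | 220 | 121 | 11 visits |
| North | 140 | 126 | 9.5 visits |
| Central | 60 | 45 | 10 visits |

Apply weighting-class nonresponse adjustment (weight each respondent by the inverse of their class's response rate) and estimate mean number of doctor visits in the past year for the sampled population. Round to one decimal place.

8.2

Class response rates: South 132/220 = 60%, West 120/240 = 50%, East 121/220 = 55%, North 126/140 = 90%, Central 45/60 = 75%.
Each respondent's weight = sampled/responded in their class; summing within a class gives n_sampled, so:
  South: 220 × 11.5 = 2530
  West: 240 × 1.5 = 360
  East: 220 × 11 = 2420
  North: 140 × 9.5 = 1330
  Central: 60 × 10 = 600
Adjusted estimate = 7240 / 880 = 8.22727 → 8.2.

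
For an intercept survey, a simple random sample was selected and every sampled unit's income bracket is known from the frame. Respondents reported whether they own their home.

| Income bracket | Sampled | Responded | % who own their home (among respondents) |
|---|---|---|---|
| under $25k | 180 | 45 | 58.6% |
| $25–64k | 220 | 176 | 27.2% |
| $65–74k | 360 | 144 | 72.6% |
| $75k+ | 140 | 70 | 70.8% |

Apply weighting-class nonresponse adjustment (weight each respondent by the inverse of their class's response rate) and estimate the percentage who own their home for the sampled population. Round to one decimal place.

58.4%

Response rates by class: under $25k 45/180 = 25%, $25–64k 176/220 = 80%, $65–74k 144/360 = 40%, $75k+ 70/140 = 50%.
Each respondent's weight = sampled/responded in their class; summing within a class gives n_sampled, so:
  under $25k: 180 × 58.6 = 10,548
  $25–64k: 220 × 27.2 = 5984
  $65–74k: 360 × 72.6 = 26136
  $75k+: 140 × 70.8 = 9912
Adjusted estimate = 52,580 / 900 = 58.4222 → 58.4%.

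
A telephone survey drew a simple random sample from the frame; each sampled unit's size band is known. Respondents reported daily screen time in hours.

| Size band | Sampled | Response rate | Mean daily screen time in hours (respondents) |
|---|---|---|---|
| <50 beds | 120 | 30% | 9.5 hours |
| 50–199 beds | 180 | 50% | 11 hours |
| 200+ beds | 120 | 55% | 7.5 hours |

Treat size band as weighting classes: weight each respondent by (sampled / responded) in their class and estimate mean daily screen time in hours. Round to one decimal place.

With weight = n_sampled/n_responded per class, the weighted class total is n_sampled:
  <50 beds: 120 × 9.5 = 1140
  50–199 beds: 180 × 11 = 1980
  200+ beds: 120 × 7.5 = 900
Adjusted estimate = 4020 / 420 = 9.57143 → 9.6.

9.6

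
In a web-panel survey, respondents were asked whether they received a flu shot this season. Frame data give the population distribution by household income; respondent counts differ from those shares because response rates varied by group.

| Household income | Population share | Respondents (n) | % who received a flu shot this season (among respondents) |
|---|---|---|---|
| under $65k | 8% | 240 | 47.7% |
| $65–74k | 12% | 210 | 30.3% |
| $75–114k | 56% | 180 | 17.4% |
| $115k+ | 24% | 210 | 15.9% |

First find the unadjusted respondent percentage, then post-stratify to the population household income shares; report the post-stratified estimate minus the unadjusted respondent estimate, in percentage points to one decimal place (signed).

-7.9 percentage points

Unadjusted (pooled respondent) estimate weights by respondent counts:
  (240/840)×47.7 + (210/840)×30.3 + (180/840)×17.4 + (210/840)×15.9 = 28.9071%
Post-stratified estimate weights by population shares:
  0.08×47.7 + 0.12×30.3 + 0.56×17.4 + 0.24×15.9 = 21.012%
Difference = 21.012 − 28.9071 = -7.8951 pp.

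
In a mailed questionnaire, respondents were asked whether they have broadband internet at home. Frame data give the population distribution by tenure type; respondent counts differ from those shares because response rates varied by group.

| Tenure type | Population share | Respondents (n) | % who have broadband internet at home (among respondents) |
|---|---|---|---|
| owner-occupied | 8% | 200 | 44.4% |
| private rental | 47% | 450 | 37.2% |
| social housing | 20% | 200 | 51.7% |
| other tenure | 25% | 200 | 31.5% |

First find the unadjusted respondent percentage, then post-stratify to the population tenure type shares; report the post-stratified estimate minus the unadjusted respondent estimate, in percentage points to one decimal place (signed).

-1.0 percentage points

Without adjustment, the pooled respondent share is:
  (200/1050)×44.4 + (450/1050)×37.2 + (200/1050)×51.7 + (200/1050)×31.5 = 40.2476%
Post-stratifying to population shares instead:
  0.08×44.4 + 0.47×37.2 + 0.2×51.7 + 0.25×31.5 = 39.251%
Difference = 39.251 − 40.2476 = -0.9966 pp.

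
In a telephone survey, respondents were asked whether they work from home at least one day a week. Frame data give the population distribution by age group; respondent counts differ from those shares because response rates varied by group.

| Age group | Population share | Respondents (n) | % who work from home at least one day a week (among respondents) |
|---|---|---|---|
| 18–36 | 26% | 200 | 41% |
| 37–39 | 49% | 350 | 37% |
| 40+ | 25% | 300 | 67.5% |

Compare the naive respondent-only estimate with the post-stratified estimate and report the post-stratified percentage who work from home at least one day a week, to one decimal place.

45.7%

Without adjustment, the pooled respondent share is:
  (200/850)×41 + (350/850)×37 + (300/850)×67.5 = 48.7059%
Post-stratified estimate weights by population shares:
  0.26×41 + 0.49×37 + 0.25×67.5 = 45.665%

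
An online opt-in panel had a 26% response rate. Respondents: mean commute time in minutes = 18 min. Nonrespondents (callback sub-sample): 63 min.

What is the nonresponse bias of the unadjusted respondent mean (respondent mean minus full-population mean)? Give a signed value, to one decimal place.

-33.3

Nonresponse fraction = 1 − 0.26 = 0.74.
Bias = (nonresponse fraction) × (respondent mean − nonrespondent mean)
     = 0.74 × (18 − 63) = 0.74 × -45 = -33.3.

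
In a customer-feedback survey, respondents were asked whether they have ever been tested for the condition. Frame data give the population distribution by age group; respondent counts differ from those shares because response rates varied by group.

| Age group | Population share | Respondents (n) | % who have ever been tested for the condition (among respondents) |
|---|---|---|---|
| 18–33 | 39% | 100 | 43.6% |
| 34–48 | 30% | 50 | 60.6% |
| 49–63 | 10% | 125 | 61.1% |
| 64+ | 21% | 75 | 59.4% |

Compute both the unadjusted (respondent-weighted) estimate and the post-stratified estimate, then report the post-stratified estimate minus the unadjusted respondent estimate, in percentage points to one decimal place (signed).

-1.9 percentage points

Unadjusted (pooled respondent) estimate weights by respondent counts:
  (100/350)×43.6 + (50/350)×60.6 + (125/350)×61.1 + (75/350)×59.4 = 55.6643%
Reweighting by population age group shares:
  0.39×43.6 + 0.3×60.6 + 0.1×61.1 + 0.21×59.4 = 53.768%
Difference = 53.768 − 55.6643 = -1.8963 pp.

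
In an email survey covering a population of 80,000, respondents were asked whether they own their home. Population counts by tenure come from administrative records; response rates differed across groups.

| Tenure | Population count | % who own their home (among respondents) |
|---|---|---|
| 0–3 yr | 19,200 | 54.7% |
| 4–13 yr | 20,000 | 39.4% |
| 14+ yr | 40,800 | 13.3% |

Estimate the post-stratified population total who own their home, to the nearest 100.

23,800

Each cell contributes its population count × the respondent rate:
  0–3 yr: 19,200 × 54.7% = 10502.4
  4–13 yr: 20,000 × 39.4% = 7880
  14+ yr: 40,800 × 13.3% = 5426.4
Estimated total = 23808.8 → 23,800.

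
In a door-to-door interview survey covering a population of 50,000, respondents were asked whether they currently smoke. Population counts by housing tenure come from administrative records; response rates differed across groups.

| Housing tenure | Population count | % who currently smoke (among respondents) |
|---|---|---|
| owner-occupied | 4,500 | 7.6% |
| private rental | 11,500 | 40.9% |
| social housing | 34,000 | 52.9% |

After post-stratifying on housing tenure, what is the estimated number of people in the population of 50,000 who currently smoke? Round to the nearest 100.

Each cell contributes its population count × the respondent rate:
  owner-occupied: 4,500 × 7.6% = 342
  private rental: 11,500 × 40.9% = 4703.5
  social housing: 34,000 × 52.9% = 17,986
Estimated total = 23031.5 → 23,000.

23,000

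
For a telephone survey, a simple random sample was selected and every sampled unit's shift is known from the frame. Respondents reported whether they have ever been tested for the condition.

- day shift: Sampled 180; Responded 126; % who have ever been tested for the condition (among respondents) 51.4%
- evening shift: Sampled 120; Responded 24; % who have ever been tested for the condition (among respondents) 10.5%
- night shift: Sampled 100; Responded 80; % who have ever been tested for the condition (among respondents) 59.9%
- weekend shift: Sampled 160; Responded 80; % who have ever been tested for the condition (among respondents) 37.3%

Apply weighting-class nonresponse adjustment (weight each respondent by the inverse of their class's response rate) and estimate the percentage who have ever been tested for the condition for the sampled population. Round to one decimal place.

40.1%

Response rates by class: day shift 126/180 = 70%, evening shift 24/120 = 20%, night shift 80/100 = 80%, weekend shift 80/160 = 50%.
With weight = n_sampled/n_responded per class, the weighted class total is n_sampled:
  day shift: 180 × 51.4 = 9252
  evening shift: 120 × 10.5 = 1260
  night shift: 100 × 59.9 = 5990
  weekend shift: 160 × 37.3 = 5968
Adjusted estimate = 22,470 / 560 = 40.125 → 40.1%.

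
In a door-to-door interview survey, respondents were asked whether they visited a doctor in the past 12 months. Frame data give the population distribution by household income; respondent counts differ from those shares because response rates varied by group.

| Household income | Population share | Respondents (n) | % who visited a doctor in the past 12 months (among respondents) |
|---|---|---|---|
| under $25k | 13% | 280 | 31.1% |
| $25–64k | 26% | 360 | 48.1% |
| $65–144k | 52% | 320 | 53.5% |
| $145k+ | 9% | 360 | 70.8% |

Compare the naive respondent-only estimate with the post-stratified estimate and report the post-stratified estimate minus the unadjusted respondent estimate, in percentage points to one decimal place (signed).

-1.3 percentage points

Unadjusted (pooled respondent) estimate weights by respondent counts:
  (280/1320)×31.1 + (360/1320)×48.1 + (320/1320)×53.5 + (360/1320)×70.8 = 51.9939%
Post-stratified estimate weights by population shares:
  0.13×31.1 + 0.26×48.1 + 0.52×53.5 + 0.09×70.8 = 50.741%
Difference = 50.741 − 51.9939 = -1.2529 pp.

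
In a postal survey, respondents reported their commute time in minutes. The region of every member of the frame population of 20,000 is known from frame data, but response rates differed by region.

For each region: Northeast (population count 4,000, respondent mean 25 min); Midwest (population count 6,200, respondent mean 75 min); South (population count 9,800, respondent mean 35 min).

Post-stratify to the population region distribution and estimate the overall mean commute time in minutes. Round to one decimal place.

Weight each group's respondent value by its population share:
  Northeast: (4,000/20,000) × 25 = 5
  Midwest: (6,200/20,000) × 75 = 23.25
  South: (9,800/20,000) × 35 = 17.15
Post-stratified estimate = 45.4 → 45.4.

45.4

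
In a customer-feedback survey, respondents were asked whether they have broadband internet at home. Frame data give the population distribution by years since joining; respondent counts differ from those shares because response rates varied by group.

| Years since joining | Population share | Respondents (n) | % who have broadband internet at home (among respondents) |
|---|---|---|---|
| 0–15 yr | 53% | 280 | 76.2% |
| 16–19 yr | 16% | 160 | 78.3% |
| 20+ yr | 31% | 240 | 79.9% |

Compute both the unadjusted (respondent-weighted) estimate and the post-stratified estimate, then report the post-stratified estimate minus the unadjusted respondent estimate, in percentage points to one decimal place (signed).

Unadjusted (pooled respondent) estimate weights by respondent counts:
  (280/680)×76.2 + (160/680)×78.3 + (240/680)×79.9 = 78%
Post-stratifying to population shares instead:
  0.53×76.2 + 0.16×78.3 + 0.31×79.9 = 77.683%
Difference = 77.683 − 78 = -0.317 pp.

-0.3 percentage points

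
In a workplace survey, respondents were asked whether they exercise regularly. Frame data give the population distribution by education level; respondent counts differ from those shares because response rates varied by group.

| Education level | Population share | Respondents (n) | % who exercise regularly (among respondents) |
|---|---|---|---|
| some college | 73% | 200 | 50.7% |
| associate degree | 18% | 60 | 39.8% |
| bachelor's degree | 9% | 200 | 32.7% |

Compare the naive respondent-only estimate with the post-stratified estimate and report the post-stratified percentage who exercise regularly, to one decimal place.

47.1%

Unadjusted (pooled respondent) estimate weights by respondent counts:
  (200/460)×50.7 + (60/460)×39.8 + (200/460)×32.7 = 41.4522%
Post-stratified estimate weights by population shares:
  0.73×50.7 + 0.18×39.8 + 0.09×32.7 = 47.118%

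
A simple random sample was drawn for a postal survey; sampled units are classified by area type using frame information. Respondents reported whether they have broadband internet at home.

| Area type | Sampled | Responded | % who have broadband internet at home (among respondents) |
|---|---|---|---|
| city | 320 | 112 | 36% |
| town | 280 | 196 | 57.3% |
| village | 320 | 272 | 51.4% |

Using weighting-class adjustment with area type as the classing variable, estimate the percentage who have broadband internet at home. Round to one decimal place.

Class response rates: city 112/320 = 35%, town 196/280 = 70%, village 272/320 = 85%.
Each respondent's weight = sampled/responded in their class; summing within a class gives n_sampled, so:
  city: 320 × 36 = 11,520
  town: 280 × 57.3 = 16,044
  village: 320 × 51.4 = 16,448
Adjusted estimate = 44,012 / 920 = 47.8391 → 47.8%.

47.8%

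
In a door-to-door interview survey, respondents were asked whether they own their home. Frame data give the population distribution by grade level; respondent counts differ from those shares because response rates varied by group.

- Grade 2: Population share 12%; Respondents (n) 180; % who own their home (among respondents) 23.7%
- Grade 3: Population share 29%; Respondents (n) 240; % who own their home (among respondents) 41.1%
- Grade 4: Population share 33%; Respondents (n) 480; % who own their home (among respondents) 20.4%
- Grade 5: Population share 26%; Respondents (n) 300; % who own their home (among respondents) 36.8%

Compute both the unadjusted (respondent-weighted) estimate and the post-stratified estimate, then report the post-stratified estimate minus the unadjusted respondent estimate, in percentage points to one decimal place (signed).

Without adjustment, the pooled respondent share is:
  (180/1200)×23.7 + (240/1200)×41.1 + (480/1200)×20.4 + (300/1200)×36.8 = 29.135%
Post-stratified estimate weights by population shares:
  0.12×23.7 + 0.29×41.1 + 0.33×20.4 + 0.26×36.8 = 31.063%
Difference = 31.063 − 29.135 = 1.928 pp.

+1.9 percentage points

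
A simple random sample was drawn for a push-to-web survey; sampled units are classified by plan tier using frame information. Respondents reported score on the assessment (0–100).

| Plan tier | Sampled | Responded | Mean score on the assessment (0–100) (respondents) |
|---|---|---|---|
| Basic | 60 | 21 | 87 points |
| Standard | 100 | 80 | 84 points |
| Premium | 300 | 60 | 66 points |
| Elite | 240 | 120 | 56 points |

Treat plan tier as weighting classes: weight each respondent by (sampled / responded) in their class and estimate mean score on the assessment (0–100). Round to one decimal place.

Class response rates: Basic 21/60 = 35%, Standard 80/100 = 80%, Premium 60/300 = 20%, Elite 120/240 = 50%.
Inverse-response-rate weighting restores each class to its sampled count, so class totals weight by n_sampled:
  Basic: 60 × 87 = 5220
  Standard: 100 × 84 = 8400
  Premium: 300 × 66 = 19,800
  Elite: 240 × 56 = 13,440
Adjusted estimate = 46,860 / 700 = 66.9429 → 66.9.

66.9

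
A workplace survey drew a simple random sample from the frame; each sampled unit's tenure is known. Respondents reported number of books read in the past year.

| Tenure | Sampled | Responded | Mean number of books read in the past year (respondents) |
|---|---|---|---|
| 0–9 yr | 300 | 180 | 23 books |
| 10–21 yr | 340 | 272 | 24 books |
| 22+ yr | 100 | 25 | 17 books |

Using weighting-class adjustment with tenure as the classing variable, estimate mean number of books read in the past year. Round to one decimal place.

Class response rates: 0–9 yr 180/300 = 60%, 10–21 yr 272/340 = 80%, 22+ yr 25/100 = 25%.
Each respondent's weight = sampled/responded in their class; summing within a class gives n_sampled, so:
  0–9 yr: 300 × 23 = 6900
  10–21 yr: 340 × 24 = 8160
  22+ yr: 100 × 17 = 1700
Adjusted estimate = 16,760 / 740 = 22.6486 → 22.6.

22.6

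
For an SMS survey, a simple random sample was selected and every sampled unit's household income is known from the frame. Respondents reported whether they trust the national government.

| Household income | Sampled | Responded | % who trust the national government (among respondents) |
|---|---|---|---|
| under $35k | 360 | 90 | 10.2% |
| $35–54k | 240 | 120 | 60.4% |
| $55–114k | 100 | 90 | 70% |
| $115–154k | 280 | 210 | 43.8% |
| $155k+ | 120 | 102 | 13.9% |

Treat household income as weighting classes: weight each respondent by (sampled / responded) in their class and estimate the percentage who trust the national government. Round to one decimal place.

Response rates by class: under $35k 90/360 = 25%, $35–54k 120/240 = 50%, $55–114k 90/100 = 90%, $115–154k 210/280 = 75%, $155k+ 102/120 = 85%.
Inverse-response-rate weighting restores each class to its sampled count, so class totals weight by n_sampled:
  under $35k: 360 × 10.2 = 3672
  $35–54k: 240 × 60.4 = 14,496
  $55–114k: 100 × 70 = 7000
  $115–154k: 280 × 43.8 = 12,264
  $155k+: 120 × 13.9 = 1668
Adjusted estimate = 39,100 / 1,100 = 35.5455 → 35.5%.

35.5%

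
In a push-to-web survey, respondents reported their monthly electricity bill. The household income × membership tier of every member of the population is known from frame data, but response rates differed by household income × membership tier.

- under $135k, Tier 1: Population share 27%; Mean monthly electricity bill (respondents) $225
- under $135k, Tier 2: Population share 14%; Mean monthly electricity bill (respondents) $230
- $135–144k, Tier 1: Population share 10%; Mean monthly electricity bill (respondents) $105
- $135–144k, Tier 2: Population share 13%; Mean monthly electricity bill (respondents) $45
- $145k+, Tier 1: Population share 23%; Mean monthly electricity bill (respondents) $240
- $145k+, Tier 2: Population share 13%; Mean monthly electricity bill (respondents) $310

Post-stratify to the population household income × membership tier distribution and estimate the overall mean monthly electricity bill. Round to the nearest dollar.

Post-stratification weights by population share, not respondent share:
  under $135k, Tier 1: 0.27 × 225 = 60.75
  under $135k, Tier 2: 0.14 × 230 = 32.2
  $135–144k, Tier 1: 0.1 × 105 = 10.5
  $135–144k, Tier 2: 0.13 × 45 = 5.85
  $145k+, Tier 1: 0.23 × 240 = 55.2
  $145k+, Tier 2: 0.13 × 310 = 40.3
Post-stratified estimate = 204.8 → $205.

$205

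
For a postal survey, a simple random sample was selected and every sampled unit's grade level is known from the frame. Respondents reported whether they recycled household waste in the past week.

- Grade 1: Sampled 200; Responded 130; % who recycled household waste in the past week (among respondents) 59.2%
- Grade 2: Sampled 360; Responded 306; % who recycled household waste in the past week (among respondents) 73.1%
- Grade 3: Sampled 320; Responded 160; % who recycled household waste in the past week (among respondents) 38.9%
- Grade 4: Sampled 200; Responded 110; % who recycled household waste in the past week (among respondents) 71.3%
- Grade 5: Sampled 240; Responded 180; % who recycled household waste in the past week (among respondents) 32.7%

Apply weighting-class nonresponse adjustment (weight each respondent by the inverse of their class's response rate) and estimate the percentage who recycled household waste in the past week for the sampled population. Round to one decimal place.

Response rates by class: Grade 1 130/200 = 65%, Grade 2 306/360 = 85%, Grade 3 160/320 = 50%, Grade 4 110/200 = 55%, Grade 5 180/240 = 75%.
Inverse-response-rate weighting restores each class to its sampled count, so class totals weight by n_sampled:
  Grade 1: 200 × 59.2 = 11,840
  Grade 2: 360 × 73.1 = 26316
  Grade 3: 320 × 38.9 = 12,448
  Grade 4: 200 × 71.3 = 14,260
  Grade 5: 240 × 32.7 = 7848
Adjusted estimate = 72,712 / 1,320 = 55.0848 → 55.1%.

55.1%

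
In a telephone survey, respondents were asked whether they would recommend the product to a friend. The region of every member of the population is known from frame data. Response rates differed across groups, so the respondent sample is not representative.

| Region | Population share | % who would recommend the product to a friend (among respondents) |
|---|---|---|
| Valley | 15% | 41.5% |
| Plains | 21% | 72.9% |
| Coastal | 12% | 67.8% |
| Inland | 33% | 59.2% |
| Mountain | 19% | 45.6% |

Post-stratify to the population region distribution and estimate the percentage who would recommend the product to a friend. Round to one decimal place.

57.9%

Weight each group's respondent value by its population share:
  Valley: 0.15 × 41.5 = 6.225
  Plains: 0.21 × 72.9 = 15.309
  Coastal: 0.12 × 67.8 = 8.136
  Inland: 0.33 × 59.2 = 19.536
  Mountain: 0.19 × 45.6 = 8.664
Post-stratified estimate = 57.87 → 57.9%.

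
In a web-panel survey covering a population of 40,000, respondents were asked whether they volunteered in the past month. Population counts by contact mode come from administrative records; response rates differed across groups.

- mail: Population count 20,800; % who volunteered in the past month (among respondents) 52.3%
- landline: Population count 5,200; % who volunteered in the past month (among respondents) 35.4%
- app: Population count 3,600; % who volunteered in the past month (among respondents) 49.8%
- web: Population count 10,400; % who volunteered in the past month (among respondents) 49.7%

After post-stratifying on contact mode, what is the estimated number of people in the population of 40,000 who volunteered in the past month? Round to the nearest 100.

Estimated count per cell = population count × respondent percentage:
  mail: 20,800 × 52.3% = 10878.4
  landline: 5,200 × 35.4% = 1840.8
  app: 3,600 × 49.8% = 1792.8
  web: 10,400 × 49.7% = 5168.8
Estimated total = 19680.8 → 19,700.

19,700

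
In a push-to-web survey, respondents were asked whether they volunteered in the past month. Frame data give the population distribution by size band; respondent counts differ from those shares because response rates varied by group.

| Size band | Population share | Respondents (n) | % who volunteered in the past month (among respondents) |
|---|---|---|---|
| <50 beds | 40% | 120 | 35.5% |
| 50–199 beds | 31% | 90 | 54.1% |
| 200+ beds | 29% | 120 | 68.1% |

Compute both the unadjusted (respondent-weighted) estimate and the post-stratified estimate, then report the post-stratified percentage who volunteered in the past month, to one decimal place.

50.7%

Without adjustment, the pooled respondent share is:
  (120/330)×35.5 + (90/330)×54.1 + (120/330)×68.1 = 52.4273%
Post-stratifying to population shares instead:
  0.4×35.5 + 0.31×54.1 + 0.29×68.1 = 50.72%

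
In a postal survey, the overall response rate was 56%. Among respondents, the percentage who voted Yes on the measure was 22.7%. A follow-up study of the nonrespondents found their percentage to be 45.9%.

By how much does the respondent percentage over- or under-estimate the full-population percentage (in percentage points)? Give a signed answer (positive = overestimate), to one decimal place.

Nonresponse fraction = 1 − 0.56 = 0.44.
Bias = (nonresponse fraction) × (respondent percentage − nonrespondent percentage)
     = 0.44 × (22.7 − 45.9) = 0.44 × -23.2 = -10.208.

-10.2 percentage points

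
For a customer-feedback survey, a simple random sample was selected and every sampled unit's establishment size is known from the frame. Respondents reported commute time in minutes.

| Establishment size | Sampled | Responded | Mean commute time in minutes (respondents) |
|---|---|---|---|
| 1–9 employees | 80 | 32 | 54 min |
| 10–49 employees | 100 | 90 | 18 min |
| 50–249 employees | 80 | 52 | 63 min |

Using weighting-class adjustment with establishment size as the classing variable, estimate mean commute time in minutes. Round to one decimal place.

42.9

Response rates by class: 1–9 employees 32/80 = 40%, 10–49 employees 90/100 = 90%, 50–249 employees 52/80 = 65%.
Inverse-response-rate weighting restores each class to its sampled count, so class totals weight by n_sampled:
  1–9 employees: 80 × 54 = 4320
  10–49 employees: 100 × 18 = 1800
  50–249 employees: 80 × 63 = 5040
Adjusted estimate = 11,160 / 260 = 42.9231 → 42.9.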